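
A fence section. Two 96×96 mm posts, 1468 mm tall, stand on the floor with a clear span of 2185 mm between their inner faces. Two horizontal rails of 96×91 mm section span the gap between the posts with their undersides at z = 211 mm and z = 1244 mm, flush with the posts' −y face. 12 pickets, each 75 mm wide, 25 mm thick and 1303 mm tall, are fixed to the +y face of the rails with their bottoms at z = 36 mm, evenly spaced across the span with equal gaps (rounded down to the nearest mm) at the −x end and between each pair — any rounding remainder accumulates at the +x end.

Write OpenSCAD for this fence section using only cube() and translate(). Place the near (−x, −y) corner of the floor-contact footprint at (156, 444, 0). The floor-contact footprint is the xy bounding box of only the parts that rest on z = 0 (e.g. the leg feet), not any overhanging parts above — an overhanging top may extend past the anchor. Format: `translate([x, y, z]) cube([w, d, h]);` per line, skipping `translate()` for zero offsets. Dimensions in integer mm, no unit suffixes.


translate([156, 444, 0]) cube([96, 96, 1468]);
translate([2437, 444, 0]) cube([96, 96, 1468]);
translate([252, 444, 211]) cube([2185, 96, 91]);
translate([252, 444, 1244]) cube([2185, 96, 91]);
translate([350, 540, 36]) cube([75, 25, 1303]);
translate([523, 540, 36]) cube([75, 25, 1303]);
translate([696, 540, 36]) cube([75, 25, 1303]);
translate([869, 540, 36]) cube([75, 25, 1303]);
translate([1042, 540, 36]) cube([75, 25, 1303]);
translate([1215, 540, 36]) cube([75, 25, 1303]);
translate([1388, 540, 36]) cube([75, 25, 1303]);
translate([1561, 540, 36]) cube([75, 25, 1303]);
translate([1734, 540, 36]) cube([75, 25, 1303]);
translate([1907, 540, 36]) cube([75, 25, 1303]);
translate([2080, 540, 36]) cube([75, 25, 1303]);
translate([2253, 540, 36]) cube([75, 25, 1303]);


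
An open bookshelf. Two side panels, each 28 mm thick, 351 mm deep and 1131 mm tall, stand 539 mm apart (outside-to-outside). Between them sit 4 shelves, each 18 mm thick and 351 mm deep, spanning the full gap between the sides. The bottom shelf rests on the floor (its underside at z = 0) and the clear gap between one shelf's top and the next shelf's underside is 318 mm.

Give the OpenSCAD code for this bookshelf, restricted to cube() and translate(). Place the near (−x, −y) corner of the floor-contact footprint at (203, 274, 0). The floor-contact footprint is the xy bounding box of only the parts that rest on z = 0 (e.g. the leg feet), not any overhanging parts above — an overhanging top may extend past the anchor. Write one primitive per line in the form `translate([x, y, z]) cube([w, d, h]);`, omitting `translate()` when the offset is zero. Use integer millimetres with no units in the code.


translate([203, 274, 0]) cube([28, 351, 1131]);
translate([714, 274, 0]) cube([28, 351, 1131]);
translate([231, 274, 0]) cube([483, 351, 18]);
translate([231, 274, 336]) cube([483, 351, 18]);
translate([231, 274, 672]) cube([483, 351, 18]);
translate([231, 274, 1008]) cube([483, 351, 18]);


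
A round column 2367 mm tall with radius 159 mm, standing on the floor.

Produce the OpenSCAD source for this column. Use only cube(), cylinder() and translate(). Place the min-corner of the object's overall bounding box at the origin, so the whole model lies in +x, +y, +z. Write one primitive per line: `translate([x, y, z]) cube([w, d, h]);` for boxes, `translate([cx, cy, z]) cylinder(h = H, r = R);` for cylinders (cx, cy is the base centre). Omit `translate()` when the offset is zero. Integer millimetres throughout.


translate([159, 159, 0]) cylinder(h = 2367, r = 159);


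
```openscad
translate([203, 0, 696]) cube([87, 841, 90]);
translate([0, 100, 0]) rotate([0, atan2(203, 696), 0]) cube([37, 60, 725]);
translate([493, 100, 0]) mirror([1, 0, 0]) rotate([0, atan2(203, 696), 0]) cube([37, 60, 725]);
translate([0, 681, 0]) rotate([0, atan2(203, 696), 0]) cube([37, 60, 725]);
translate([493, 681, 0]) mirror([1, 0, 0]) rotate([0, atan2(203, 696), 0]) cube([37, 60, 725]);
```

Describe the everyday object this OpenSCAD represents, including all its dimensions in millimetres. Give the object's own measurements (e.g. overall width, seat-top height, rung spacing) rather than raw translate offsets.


A sawhorse. A 87×841×90 mm beam (x, y, z) sits on two A-frame leg pairs. Each pair is two raked legs of 37×60 mm section (60 mm along y) splaying symmetrically in x. Each leg rises 696 mm vertically over 203 mm of horizontal reach and is 725 mm long along its own axis. Every leg's outer bottom edge rests on the floor and its outer top edge meets a bottom edge of the beam — the left legs (tilting toward +x) meet the beam's −x bottom edge, the right legs (their mirror images, tilting toward −x) meet its +x bottom edge — so the leg tops tuck under the beam, the beam's underside is 696 mm above the floor, and the feet are 493 mm apart outside-to-outside with the beam centred between them. The two leg pairs are set in 100 mm from either end of the beam.


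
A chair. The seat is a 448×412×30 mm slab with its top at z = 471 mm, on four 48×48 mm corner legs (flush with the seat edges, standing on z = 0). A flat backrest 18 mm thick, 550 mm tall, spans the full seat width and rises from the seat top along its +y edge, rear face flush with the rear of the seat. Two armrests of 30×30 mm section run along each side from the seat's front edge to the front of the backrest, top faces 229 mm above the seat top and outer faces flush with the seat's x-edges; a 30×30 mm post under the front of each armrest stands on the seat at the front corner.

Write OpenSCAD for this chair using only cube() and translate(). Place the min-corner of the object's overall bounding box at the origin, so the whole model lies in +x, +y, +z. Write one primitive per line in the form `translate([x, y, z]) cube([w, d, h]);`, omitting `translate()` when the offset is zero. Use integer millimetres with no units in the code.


translate([0, 0, 441]) cube([448, 412, 30]);
cube([48, 48, 441]);
translate([400, 0, 0]) cube([48, 48, 441]);
translate([0, 364, 0]) cube([48, 48, 441]);
translate([400, 364, 0]) cube([48, 48, 441]);
translate([0, 394, 471]) cube([448, 18, 550]);
translate([0, 0, 670]) cube([30, 394, 30]);
translate([418, 0, 670]) cube([30, 394, 30]);
translate([0, 0, 471]) cube([30, 30, 199]);
translate([418, 0, 471]) cube([30, 30, 199]);


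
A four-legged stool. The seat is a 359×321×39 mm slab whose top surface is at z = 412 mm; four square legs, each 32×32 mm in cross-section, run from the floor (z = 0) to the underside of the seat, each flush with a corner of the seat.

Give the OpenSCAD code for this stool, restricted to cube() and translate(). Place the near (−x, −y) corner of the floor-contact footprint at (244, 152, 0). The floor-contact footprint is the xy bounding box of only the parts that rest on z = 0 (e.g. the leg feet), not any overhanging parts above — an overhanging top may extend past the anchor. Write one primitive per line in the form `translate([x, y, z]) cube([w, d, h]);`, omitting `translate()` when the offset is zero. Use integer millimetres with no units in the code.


// leg_h = 412 - 39 = 373
translate([244, 152, 373]) cube([359, 321, 39]);
translate([244, 152, 0]) cube([32, 32, 373]);
translate([571, 152, 0]) cube([32, 32, 373]);
translate([244, 441, 0]) cube([32, 32, 373]);
translate([571, 441, 0]) cube([32, 32, 373]);


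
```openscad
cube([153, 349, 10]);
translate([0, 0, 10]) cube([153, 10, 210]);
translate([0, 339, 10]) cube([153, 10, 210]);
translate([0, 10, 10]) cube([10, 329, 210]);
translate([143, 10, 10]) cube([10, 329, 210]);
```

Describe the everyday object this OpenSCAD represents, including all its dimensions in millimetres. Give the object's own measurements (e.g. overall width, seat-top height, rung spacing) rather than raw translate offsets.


An open-topped rectangular box: outside dimensions 153×349×220 mm, with a uniform wall and base thickness of 10 mm. The base is a full 153×349 slab on the floor; four walls sit on top of the base. The front and back walls (the −y and +y sides) span the full width; the two side walls fit between them.


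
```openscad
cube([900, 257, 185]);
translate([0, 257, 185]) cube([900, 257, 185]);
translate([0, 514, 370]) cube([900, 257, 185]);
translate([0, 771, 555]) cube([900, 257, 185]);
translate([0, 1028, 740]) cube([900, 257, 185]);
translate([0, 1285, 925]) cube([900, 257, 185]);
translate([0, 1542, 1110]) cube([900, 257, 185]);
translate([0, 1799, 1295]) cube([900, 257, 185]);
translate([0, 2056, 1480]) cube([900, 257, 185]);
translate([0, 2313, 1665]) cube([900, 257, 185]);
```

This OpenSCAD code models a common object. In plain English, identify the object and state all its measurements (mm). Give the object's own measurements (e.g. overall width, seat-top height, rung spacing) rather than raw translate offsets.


A straight staircase of 10 solid steps. Each step is 900 mm wide (x), 257 mm deep (y, the going) and 185 mm tall (the rise). The first step rests on the floor; each subsequent step sits one going further in +y and one rise higher in +z, directly behind and above the previous step with no overlap.


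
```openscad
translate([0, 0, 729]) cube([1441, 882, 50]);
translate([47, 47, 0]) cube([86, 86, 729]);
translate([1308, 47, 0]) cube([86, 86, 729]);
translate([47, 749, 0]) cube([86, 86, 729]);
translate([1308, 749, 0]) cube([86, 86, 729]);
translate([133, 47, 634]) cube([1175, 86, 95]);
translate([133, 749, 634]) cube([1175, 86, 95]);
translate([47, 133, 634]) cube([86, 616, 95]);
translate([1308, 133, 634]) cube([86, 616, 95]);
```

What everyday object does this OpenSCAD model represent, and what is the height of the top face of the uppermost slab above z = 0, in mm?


A table. The table height is 779 mm.

A 1441×882×50 slab sits at z = 729 on four 86 mm square posts — a table. The top surface is at 729 + 50 = 779 mm.


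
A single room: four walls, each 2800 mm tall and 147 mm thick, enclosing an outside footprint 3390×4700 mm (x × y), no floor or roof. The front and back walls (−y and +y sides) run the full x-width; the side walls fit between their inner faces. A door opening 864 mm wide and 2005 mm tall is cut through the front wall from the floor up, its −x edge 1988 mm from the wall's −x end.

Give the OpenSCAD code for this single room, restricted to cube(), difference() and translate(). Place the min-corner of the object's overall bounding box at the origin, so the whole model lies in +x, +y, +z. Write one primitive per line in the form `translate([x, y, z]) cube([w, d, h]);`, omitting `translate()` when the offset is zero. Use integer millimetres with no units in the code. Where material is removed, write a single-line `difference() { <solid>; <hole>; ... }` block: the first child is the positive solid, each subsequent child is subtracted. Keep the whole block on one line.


difference() { cube([3390, 147, 2800]); translate([1988, 0, 0]) cube([864, 147, 2005]); }
translate([0, 4553, 0]) cube([3390, 147, 2800]);
translate([0, 147, 0]) cube([147, 4406, 2800]);
translate([3243, 147, 0]) cube([147, 4406, 2800]);


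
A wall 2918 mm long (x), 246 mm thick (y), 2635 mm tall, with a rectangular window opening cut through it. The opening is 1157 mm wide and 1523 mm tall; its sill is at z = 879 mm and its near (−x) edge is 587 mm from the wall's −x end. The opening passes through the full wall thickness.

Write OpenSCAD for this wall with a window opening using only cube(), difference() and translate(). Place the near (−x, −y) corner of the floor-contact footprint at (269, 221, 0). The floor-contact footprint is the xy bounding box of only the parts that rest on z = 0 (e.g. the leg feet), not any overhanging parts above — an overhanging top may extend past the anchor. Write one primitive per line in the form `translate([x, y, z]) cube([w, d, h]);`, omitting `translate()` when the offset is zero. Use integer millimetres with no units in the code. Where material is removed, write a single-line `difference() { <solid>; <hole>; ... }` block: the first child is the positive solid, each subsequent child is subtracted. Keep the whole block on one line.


difference() { translate([269, 221, 0]) cube([2918, 246, 2635]); translate([856, 221, 879]) cube([1157, 246, 1523]); }


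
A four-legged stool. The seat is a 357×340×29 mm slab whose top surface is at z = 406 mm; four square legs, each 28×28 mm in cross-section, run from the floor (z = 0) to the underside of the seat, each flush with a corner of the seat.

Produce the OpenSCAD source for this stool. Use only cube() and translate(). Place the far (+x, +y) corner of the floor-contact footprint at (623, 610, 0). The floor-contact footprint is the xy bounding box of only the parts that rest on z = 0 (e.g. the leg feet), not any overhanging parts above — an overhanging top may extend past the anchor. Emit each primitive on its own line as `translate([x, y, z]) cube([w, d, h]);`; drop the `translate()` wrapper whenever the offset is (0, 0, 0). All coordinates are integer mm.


translate([266, 270, 377]) cube([357, 340, 29]);
translate([266, 270, 0]) cube([28, 28, 377]);
translate([595, 270, 0]) cube([28, 28, 377]);
translate([266, 582, 0]) cube([28, 28, 377]);
translate([595, 582, 0]) cube([28, 28, 377]);


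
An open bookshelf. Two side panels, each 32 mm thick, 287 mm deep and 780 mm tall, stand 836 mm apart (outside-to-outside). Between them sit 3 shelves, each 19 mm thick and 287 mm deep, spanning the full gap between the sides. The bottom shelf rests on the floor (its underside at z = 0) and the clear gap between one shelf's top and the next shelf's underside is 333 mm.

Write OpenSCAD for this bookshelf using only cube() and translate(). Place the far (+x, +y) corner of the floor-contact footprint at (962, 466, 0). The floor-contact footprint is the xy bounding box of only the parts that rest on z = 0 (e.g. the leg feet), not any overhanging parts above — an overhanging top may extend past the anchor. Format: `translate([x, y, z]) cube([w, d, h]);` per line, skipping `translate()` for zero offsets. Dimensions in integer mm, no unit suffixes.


translate([126, 179, 0]) cube([32, 287, 780]);
translate([930, 179, 0]) cube([32, 287, 780]);
translate([158, 179, 0]) cube([772, 287, 19]);
translate([158, 179, 352]) cube([772, 287, 19]);
translate([158, 179, 704]) cube([772, 287, 19]);


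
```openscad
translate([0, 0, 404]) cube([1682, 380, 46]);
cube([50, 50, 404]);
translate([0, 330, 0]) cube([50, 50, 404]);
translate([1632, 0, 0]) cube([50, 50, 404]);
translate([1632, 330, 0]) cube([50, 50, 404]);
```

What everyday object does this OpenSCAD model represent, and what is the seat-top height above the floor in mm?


A bench. The seat-top height is 450 mm.

A long slab on four corner posts — a bench. The slab sits at z = 404 with thickness 46, so the top is 404 + 46 = 450 mm.


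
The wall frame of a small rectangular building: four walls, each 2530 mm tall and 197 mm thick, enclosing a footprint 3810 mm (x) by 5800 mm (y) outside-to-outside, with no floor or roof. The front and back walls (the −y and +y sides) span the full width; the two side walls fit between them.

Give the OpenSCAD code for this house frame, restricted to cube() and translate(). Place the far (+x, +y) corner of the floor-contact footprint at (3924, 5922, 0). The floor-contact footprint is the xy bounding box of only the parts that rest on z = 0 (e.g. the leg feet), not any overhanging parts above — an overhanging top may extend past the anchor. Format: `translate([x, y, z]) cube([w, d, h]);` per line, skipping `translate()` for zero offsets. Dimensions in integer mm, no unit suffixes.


translate([114, 122, 0]) cube([3810, 197, 2530]);
translate([114, 5725, 0]) cube([3810, 197, 2530]);
translate([114, 319, 0]) cube([197, 5406, 2530]);
translate([3727, 319, 0]) cube([197, 5406, 2530]);


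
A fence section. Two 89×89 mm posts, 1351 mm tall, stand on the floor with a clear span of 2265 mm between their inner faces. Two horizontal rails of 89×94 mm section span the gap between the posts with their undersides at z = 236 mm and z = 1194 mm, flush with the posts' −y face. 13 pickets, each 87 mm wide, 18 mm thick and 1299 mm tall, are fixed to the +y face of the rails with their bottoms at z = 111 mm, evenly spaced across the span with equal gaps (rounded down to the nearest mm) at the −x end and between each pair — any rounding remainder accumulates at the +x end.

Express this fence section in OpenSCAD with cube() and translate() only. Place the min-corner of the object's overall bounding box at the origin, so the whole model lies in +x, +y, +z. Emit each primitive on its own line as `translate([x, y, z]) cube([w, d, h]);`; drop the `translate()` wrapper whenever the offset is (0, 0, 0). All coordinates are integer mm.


cube([89, 89, 1351]);
translate([2354, 0, 0]) cube([89, 89, 1351]);
translate([89, 0, 236]) cube([2265, 89, 94]);
translate([89, 0, 1194]) cube([2265, 89, 94]);
translate([170, 89, 111]) cube([87, 18, 1299]);
translate([338, 89, 111]) cube([87, 18, 1299]);
translate([506, 89, 111]) cube([87, 18, 1299]);
translate([674, 89, 111]) cube([87, 18, 1299]);
translate([842, 89, 111]) cube([87, 18, 1299]);
translate([1010, 89, 111]) cube([87, 18, 1299]);
translate([1178, 89, 111]) cube([87, 18, 1299]);
translate([1346, 89, 111]) cube([87, 18, 1299]);
translate([1514, 89, 111]) cube([87, 18, 1299]);
translate([1682, 89, 111]) cube([87, 18, 1299]);
translate([1850, 89, 111]) cube([87, 18, 1299]);
translate([2018, 89, 111]) cube([87, 18, 1299]);
translate([2186, 89, 111]) cube([87, 18, 1299]);


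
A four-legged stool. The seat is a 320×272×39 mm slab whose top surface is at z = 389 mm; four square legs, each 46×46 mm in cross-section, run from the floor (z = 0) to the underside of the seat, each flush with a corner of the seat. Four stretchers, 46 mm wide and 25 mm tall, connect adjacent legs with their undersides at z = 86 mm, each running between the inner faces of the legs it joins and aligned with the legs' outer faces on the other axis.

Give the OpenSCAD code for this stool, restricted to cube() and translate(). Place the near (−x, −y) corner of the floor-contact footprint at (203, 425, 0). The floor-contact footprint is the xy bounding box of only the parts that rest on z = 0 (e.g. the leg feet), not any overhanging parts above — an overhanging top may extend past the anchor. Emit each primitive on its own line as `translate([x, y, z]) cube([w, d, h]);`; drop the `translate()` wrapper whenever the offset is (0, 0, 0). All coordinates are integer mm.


translate([203, 425, 350]) cube([320, 272, 39]);
translate([203, 425, 0]) cube([46, 46, 350]);
translate([477, 425, 0]) cube([46, 46, 350]);
translate([203, 651, 0]) cube([46, 46, 350]);
translate([477, 651, 0]) cube([46, 46, 350]);
translate([249, 425, 86]) cube([228, 46, 25]);
translate([249, 651, 86]) cube([228, 46, 25]);
translate([203, 471, 86]) cube([46, 180, 25]);
translate([477, 471, 86]) cube([46, 180, 25]);


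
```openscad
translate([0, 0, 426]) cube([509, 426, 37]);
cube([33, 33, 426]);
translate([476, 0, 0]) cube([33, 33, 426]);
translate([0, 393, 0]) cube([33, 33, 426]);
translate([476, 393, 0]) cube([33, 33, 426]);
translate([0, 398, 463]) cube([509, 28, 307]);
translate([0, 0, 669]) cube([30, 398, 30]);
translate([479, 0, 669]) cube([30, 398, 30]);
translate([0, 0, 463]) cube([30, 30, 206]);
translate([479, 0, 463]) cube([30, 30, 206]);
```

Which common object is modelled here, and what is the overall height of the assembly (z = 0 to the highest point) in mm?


A chair. The overall height is 770 mm.

A slab on four corner posts with a tall panel at the back — a chair. The seat slab sits at z = 426 with thickness 37, and the 307 mm backrest starts at the seat top, so the overall height is 426 + 37 + 307 = 770 mm.


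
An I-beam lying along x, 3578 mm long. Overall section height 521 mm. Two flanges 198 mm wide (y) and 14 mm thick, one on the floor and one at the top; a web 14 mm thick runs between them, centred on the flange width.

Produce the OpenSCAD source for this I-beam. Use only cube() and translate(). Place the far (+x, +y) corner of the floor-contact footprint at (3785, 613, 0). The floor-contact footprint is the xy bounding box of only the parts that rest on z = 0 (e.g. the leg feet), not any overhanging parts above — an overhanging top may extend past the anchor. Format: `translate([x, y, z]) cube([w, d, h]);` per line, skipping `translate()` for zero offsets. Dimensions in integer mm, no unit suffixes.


translate([207, 415, 0]) cube([3578, 198, 14]);
translate([207, 507, 14]) cube([3578, 14, 493]);
translate([207, 415, 507]) cube([3578, 198, 14]);


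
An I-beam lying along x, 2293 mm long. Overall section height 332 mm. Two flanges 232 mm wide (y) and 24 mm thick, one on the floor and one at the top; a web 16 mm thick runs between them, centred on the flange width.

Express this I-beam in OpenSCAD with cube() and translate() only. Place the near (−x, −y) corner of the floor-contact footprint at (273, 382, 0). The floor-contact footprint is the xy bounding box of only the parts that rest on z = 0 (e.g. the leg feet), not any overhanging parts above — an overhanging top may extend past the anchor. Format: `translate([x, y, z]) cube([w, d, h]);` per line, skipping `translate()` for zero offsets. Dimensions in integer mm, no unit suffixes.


translate([273, 382, 0]) cube([2293, 232, 24]);
translate([273, 490, 24]) cube([2293, 16, 284]);
translate([273, 382, 308]) cube([2293, 232, 24]);


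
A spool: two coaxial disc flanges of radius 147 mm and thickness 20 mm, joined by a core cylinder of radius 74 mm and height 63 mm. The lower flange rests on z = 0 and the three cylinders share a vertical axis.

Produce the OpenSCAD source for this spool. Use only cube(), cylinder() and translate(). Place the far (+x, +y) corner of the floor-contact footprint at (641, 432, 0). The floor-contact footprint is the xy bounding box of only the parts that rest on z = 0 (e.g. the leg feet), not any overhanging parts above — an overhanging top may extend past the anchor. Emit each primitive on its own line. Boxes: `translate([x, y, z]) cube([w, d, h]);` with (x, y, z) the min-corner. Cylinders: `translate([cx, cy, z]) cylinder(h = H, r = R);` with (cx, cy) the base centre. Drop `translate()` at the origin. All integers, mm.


translate([494, 285, 0]) cylinder(h = 20, r = 147);
translate([494, 285, 20]) cylinder(h = 63, r = 74);
translate([494, 285, 83]) cylinder(h = 20, r = 147);


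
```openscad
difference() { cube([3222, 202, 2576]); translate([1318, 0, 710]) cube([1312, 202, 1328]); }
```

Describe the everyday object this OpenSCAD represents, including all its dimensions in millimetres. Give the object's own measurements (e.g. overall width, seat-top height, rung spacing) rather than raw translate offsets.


A wall 3222 mm long (x), 202 mm thick (y), 2576 mm tall, with a rectangular window opening cut through it. The opening is 1312 mm wide and 1328 mm tall; its sill is at z = 710 mm and its near (−x) edge is 1318 mm from the wall's −x end. The opening passes through the full wall thickness.


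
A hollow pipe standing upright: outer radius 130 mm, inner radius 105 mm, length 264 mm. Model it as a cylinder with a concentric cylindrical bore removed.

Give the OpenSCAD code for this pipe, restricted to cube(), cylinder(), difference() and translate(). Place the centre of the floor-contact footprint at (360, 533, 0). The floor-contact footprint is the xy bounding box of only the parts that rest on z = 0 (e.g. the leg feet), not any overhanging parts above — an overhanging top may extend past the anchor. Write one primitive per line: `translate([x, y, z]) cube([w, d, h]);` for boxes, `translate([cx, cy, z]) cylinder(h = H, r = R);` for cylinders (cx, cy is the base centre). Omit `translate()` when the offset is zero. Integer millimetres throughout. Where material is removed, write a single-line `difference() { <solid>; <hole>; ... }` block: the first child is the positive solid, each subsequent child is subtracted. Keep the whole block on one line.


difference() { translate([360, 533, 0]) cylinder(h = 264, r = 130); translate([360, 533, 0]) cylinder(h = 264, r = 105); }


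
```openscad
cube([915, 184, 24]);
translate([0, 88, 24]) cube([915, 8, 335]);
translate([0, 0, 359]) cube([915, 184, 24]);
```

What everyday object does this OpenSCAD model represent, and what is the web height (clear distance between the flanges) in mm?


An I-beam. The web height is 335 mm.

Two wide flanges with a thin centred web — an I-beam. Overall 383 mm minus two 24 mm flanges gives a web of 383 − 2·24 = 335 mm.


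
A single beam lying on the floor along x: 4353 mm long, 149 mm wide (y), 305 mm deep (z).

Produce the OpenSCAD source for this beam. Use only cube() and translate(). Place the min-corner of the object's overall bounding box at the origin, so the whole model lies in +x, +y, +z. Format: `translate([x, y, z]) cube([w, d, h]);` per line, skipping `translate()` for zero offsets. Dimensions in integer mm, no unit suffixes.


cube([4353, 149, 305]);


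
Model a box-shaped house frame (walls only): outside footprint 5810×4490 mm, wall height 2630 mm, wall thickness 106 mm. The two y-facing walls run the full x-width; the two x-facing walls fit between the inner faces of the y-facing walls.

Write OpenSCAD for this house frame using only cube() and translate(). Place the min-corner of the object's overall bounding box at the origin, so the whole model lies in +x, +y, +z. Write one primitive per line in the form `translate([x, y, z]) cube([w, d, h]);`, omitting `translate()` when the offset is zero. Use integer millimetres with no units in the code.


cube([5810, 106, 2630]);
translate([0, 4384, 0]) cube([5810, 106, 2630]);
translate([0, 106, 0]) cube([106, 4278, 2630]);
translate([5704, 106, 0]) cube([106, 4278, 2630]);


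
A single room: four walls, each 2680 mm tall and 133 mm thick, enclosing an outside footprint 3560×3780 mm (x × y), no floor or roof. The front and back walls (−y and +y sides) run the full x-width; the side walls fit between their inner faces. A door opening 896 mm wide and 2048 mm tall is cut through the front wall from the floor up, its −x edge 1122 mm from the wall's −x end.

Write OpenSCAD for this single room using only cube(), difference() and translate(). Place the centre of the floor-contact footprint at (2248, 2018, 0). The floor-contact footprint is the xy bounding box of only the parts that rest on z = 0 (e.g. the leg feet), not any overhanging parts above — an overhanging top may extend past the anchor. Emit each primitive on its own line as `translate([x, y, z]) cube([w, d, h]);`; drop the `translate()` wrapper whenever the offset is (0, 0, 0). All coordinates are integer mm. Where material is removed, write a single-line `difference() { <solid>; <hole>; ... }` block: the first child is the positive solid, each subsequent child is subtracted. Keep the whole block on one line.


difference() { translate([468, 128, 0]) cube([3560, 133, 2680]); translate([1590, 128, 0]) cube([896, 133, 2048]); }
translate([468, 3775, 0]) cube([3560, 133, 2680]);
translate([468, 261, 0]) cube([133, 3514, 2680]);
translate([3895, 261, 0]) cube([133, 3514, 2680]);


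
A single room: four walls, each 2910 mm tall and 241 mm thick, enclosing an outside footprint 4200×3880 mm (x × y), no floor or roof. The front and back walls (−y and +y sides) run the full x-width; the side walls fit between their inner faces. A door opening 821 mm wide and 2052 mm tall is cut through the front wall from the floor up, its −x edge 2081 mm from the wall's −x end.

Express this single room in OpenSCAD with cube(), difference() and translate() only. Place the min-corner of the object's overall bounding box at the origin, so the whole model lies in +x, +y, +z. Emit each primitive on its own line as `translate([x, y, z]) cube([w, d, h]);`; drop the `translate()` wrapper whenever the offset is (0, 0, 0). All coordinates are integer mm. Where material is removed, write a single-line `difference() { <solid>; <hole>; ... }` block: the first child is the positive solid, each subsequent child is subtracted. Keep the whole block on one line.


difference() { cube([4200, 241, 2910]); translate([2081, 0, 0]) cube([821, 241, 2052]); }
translate([0, 3639, 0]) cube([4200, 241, 2910]);
translate([0, 241, 0]) cube([241, 3398, 2910]);
translate([3959, 241, 0]) cube([241, 3398, 2910]);


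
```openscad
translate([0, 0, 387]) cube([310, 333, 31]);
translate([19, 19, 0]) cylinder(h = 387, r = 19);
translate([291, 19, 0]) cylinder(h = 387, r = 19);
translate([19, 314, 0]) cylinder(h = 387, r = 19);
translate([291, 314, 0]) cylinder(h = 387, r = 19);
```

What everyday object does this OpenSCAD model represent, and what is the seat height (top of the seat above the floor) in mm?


A stool. The seat height is 418 mm.

A 310×333×31 slab at z = 387 on four corner cylinders — a stool. The seat top is 387 + 31 = 418 mm.


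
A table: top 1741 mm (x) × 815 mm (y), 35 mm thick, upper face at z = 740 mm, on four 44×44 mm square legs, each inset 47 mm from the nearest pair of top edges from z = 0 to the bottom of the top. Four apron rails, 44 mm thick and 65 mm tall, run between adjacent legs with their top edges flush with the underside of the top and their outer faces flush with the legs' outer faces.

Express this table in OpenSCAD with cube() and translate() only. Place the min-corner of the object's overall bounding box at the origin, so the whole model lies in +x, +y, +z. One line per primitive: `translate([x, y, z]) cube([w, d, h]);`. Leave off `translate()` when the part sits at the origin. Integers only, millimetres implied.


translate([0, 0, 705]) cube([1741, 815, 35]);
translate([47, 47, 0]) cube([44, 44, 705]);
translate([1650, 47, 0]) cube([44, 44, 705]);
translate([47, 724, 0]) cube([44, 44, 705]);
translate([1650, 724, 0]) cube([44, 44, 705]);
translate([91, 47, 640]) cube([1559, 44, 65]);
translate([91, 724, 640]) cube([1559, 44, 65]);
translate([47, 91, 640]) cube([44, 633, 65]);
translate([1650, 91, 640]) cube([44, 633, 65]);


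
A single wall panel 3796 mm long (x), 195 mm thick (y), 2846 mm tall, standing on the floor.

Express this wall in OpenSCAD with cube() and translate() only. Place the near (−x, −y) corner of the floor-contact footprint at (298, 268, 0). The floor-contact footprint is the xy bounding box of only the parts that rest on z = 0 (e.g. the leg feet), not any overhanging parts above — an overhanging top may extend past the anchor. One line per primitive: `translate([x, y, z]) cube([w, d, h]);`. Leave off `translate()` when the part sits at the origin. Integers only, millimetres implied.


translate([298, 268, 0]) cube([3796, 195, 2846]);


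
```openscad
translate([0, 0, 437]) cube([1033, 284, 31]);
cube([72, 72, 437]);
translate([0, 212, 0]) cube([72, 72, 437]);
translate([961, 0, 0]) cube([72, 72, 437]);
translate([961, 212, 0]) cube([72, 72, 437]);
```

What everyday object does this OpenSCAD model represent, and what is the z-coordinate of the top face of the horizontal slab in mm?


A bench. The seat-top height is 468 mm.

A long slab on four corner posts — a bench. The slab sits at z = 437 with thickness 31, so the top is 437 + 31 = 468 mm.


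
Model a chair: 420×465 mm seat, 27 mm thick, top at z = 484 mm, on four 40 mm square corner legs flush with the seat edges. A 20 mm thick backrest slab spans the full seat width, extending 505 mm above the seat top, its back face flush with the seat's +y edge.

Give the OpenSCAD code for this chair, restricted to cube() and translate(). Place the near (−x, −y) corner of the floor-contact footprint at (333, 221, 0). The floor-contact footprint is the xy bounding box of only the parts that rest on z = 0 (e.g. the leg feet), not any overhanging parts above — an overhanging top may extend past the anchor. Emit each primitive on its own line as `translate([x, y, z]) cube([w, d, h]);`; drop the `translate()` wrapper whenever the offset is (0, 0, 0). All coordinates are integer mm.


// leg_h = 484 - 27 = 457
translate([333, 221, 457]) cube([420, 465, 27]);
translate([333, 221, 0]) cube([40, 40, 457]);
translate([713, 221, 0]) cube([40, 40, 457]);
translate([333, 646, 0]) cube([40, 40, 457]);
translate([713, 646, 0]) cube([40, 40, 457]);
translate([333, 666, 484]) cube([420, 20, 505]);


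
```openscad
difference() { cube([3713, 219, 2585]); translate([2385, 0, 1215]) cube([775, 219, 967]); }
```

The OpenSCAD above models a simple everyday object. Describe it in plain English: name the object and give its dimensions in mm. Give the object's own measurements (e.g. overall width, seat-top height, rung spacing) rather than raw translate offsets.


A wall 3713 mm long (x), 219 mm thick (y), 2585 mm tall, with a rectangular window opening cut through it. The opening is 775 mm wide and 967 mm tall; its sill is at z = 1215 mm and its near (−x) edge is 2385 mm from the wall's −x end. The opening passes through the full wall thickness.


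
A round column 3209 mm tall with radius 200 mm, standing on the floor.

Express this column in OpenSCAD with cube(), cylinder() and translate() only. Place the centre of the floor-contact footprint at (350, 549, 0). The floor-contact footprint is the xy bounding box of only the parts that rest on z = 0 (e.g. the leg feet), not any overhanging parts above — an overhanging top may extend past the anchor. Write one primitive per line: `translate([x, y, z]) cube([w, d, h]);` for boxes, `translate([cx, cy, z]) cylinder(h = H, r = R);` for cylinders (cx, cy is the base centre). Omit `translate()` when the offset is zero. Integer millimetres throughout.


translate([350, 549, 0]) cylinder(h = 3209, r = 200);


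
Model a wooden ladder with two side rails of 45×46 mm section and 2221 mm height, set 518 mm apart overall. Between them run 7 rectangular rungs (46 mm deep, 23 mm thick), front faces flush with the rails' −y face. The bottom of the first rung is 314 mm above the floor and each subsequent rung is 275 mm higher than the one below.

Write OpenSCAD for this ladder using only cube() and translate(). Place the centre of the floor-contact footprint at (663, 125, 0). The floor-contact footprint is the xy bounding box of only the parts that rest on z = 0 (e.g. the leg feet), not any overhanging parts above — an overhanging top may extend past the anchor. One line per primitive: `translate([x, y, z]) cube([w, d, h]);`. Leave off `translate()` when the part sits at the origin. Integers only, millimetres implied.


translate([404, 102, 0]) cube([45, 46, 2221]);
translate([877, 102, 0]) cube([45, 46, 2221]);
translate([449, 102, 314]) cube([428, 46, 23]);
translate([449, 102, 589]) cube([428, 46, 23]);
translate([449, 102, 864]) cube([428, 46, 23]);
translate([449, 102, 1139]) cube([428, 46, 23]);
translate([449, 102, 1414]) cube([428, 46, 23]);
translate([449, 102, 1689]) cube([428, 46, 23]);
translate([449, 102, 1964]) cube([428, 46, 23]);


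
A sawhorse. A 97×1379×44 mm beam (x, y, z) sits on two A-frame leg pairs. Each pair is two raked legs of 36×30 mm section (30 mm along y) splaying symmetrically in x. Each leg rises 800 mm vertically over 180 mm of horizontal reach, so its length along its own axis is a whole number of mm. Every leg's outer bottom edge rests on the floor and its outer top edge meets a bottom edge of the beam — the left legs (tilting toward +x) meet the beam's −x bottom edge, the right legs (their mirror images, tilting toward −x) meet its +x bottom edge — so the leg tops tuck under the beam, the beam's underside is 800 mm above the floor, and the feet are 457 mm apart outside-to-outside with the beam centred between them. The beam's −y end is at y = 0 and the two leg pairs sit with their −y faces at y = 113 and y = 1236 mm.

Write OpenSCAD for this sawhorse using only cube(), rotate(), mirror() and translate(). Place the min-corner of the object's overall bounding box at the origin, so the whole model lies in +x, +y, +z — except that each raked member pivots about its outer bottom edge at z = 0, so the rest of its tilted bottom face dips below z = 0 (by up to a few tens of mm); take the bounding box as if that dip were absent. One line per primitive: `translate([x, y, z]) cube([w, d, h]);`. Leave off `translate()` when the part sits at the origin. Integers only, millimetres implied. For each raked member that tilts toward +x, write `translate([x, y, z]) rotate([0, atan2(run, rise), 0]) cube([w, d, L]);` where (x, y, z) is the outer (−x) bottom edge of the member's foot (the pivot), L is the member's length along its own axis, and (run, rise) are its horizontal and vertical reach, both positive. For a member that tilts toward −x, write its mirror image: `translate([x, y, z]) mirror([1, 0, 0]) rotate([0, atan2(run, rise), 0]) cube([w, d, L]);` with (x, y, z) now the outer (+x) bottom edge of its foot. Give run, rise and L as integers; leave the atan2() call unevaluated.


// leg length = √(180² + 800²) = 820
// right-leg outer foot x = 2·180 + 97 = 457
// beam min-corner = (180, 0, 800)
translate([180, 0, 800]) cube([97, 1379, 44]);
translate([0, 113, 0]) rotate([0, atan2(180, 800), 0]) cube([36, 30, 820]);
translate([457, 113, 0]) mirror([1, 0, 0]) rotate([0, atan2(180, 800), 0]) cube([36, 30, 820]);
translate([0, 1236, 0]) rotate([0, atan2(180, 800), 0]) cube([36, 30, 820]);
translate([457, 1236, 0]) mirror([1, 0, 0]) rotate([0, atan2(180, 800), 0]) cube([36, 30, 820]);


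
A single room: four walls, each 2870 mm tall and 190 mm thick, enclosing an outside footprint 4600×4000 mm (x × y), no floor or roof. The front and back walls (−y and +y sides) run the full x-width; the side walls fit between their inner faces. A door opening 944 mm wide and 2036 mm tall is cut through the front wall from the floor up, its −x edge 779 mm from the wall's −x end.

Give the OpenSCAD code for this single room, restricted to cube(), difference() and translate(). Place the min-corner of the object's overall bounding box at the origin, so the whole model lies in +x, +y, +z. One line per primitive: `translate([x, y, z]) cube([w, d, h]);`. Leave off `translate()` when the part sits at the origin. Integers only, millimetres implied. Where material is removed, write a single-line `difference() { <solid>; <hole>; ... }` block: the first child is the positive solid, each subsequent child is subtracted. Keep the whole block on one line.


difference() { cube([4600, 190, 2870]); translate([779, 0, 0]) cube([944, 190, 2036]); }
translate([0, 3810, 0]) cube([4600, 190, 2870]);
translate([0, 190, 0]) cube([190, 3620, 2870]);
translate([4410, 190, 0]) cube([190, 3620, 2870]);


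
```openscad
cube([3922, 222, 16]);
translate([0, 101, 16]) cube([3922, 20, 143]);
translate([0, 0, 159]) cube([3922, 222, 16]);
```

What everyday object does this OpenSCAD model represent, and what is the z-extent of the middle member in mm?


An I-beam. The web height is 143 mm.

Two wide flanges with a thin centred web — an I-beam. Overall 175 mm minus two 16 mm flanges gives a web of 175 − 2·16 = 143 mm.


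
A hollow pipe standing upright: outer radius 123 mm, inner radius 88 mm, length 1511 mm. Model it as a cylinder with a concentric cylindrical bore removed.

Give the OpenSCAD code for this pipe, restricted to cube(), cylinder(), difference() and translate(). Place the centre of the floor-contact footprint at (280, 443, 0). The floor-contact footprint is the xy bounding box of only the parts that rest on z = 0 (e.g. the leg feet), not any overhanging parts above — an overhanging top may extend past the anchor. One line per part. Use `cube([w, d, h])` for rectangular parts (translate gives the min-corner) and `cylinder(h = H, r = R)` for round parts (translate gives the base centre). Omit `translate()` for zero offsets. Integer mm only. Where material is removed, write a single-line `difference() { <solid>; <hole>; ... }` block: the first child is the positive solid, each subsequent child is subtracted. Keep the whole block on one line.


difference() { translate([280, 443, 0]) cylinder(h = 1511, r = 123); translate([280, 443, 0]) cylinder(h = 1511, r = 88); }
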